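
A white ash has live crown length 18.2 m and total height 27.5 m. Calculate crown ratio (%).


Formula: Crown Ratio = (Crown Length / Total Height) * 100
CR = (18.2 m / 27.5 m) * 100
CR = 0.6618 * 100 = 66.2%

66.2


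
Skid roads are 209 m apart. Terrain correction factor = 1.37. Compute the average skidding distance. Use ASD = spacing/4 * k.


Formula: ASD = (spacing / 4) * correction
Uncorrected distance = spacing / 4 = 209 / 4 = 52.25 m
ASD = 52.25 * 1.37 = 72 m

72


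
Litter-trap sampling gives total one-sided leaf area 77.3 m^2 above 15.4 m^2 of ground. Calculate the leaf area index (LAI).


Formula: LAI = total leaf area / ground area  (dimensionless)
LAI = 77.3 m^2 / 15.4 m^2
LAI = 5.02

5.02


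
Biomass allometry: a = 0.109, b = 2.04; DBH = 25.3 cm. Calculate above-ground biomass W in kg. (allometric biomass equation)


Formula: W = a * DBH^b  (allometric power law)
DBH^b = 25.3^2.04 = 728.3932
W = 0.109 * 728.3932 = 79.4 kg

79.4


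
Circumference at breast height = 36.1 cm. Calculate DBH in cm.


Formula: DBH = C / pi
DBH = 36.1 / pi
pi = 3.14159...
DBH = 11.5 cm

11.5


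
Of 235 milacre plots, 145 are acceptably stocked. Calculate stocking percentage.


Formula: Stocking % = stocked plots / total plots * 100
Stocking = 145 / 235 * 100
Stocking = 0.617 * 100 = 61.7%

61.7


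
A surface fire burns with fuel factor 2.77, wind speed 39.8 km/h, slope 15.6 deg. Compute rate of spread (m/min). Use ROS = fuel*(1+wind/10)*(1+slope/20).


Formula: ROS = fuel * (1 + wind/10) * (1 + slope/20)
Wind factor = 1 + 39.8/10 = 4.98
Slope factor = 1 + 15.6/20 = 1.78
ROS = 2.77 * 4.98 * 1.78 = 24.55 m/min

24.55


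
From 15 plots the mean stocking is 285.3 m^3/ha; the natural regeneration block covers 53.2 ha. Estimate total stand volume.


Formula: Total Volume = Mean Volume per ha * Total Area
Total Volume = 285.3 m^3/ha * 53.2 ha
Total Volume = 15178 m^3

15178


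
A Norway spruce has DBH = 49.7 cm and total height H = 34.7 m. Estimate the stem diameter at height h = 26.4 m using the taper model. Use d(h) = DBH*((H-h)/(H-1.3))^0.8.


Taper: d(h) = DBH * ((H - h) / (H - 1.3))^0.8
Numerator = H - h = 34.7 - 26.4 = 8.3 m
Denominator = H - 1.3 = 34.7 - 1.3 = 33.4 m
Ratio = 8.3 / 33.4 = 0.2485
d = 49.7 * 0.2485^0.8 = 16.3 cm

16.3


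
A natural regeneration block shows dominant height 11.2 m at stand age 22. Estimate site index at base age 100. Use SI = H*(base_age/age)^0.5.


Formula: SI = H_dom * (base_age / age)^0.5
Age ratio = 100 / 22 = 4.54545
sqrt(age_ratio) = 2.13201
SI = 11.2 * 2.13201 = 23.9 m

23.9


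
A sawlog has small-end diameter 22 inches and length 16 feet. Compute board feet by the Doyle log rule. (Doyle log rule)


Doyle: BF = (D - 4)^2 * L / 16
Adjusted diameter = 22 - 4 = 18 in
(D-4)^2 = 18^2 = 324
BF = 324 * 16 / 16 = 324 BF

324


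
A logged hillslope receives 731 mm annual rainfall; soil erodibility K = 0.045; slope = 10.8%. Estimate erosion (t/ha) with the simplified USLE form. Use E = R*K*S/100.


Formula: E = R * K * S / 100  (simplified USLE)
R * K = 731 * 0.045 = 32.895
E = 32.895 * 10.8 / 100 = 3.55 t/ha

3.55


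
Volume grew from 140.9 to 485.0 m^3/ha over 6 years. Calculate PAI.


Formula: PAI = (V_T2 - V_T1) / (T2 - T1)
Volume increment = 485.0 - 140.9 = 344.1 m^3/ha
PAI = 344.1 / 6 = 57.35 m^3/ha/year

57.35


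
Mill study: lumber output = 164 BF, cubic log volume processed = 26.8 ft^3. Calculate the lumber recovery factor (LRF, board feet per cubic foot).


Formula: LRF = Lumber Output (BF) / Log Input (ft^3)
LRF = 164 BF / 26.8 ft^3
LRF = 6.12 BF/ft^3

6.12


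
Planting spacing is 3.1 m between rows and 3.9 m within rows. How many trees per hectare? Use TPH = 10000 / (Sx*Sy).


Formula: TPH = 10000 m^2/ha / (spacing_x * spacing_y)
Area per tree = 3.1 m * 3.9 m = 12.09 m^2
TPH = 10000 / 12.09 = 827 trees/ha

827


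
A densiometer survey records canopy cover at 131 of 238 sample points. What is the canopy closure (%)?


Formula: Canopy closure = covered points / total points * 100
Closure = 131 / 238 * 100
Closure = 0.5504 * 100 = 55.0%

55.0


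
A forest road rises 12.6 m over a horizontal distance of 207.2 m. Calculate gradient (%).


Formula: Gradient = rise / run * 100
Gradient = 12.6 / 207.2 * 100 = 6.1%

6.1


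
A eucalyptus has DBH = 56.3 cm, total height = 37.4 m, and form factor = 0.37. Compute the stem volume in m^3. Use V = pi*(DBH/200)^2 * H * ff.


Formula: V = pi * (DBH/200)^2 * H * ff
Radius = DBH/200 = 56.3/200 = 0.2815 m
Radius^2 = 0.2815^2 = 0.07924225 m^2
V = pi * 0.07924225 * 37.4 * 0.37
V = 3.445 m^3

3.445


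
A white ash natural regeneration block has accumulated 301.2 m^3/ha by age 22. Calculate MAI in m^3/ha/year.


Formula: MAI = Total Volume / Stand Age
MAI = 301.2 m^3/ha / 22 years
MAI = 13.69 m^3/ha/year

13.69


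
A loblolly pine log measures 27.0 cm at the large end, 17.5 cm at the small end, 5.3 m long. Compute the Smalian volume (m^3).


Smalian: V = (A1 + A2)/2 * L,  A = pi*(D/200)^2
A1 = pi*(27.0/200)^2 = 0.057256 m^2
A2 = pi*(17.5/200)^2 = 0.024053 m^2
V = (0.057256+0.024053)/2*5.3 = 0.2155 m^3

0.2155


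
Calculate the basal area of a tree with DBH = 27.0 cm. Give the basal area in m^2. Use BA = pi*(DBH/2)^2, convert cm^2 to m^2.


Formula: BA = pi * (DBH/2)^2 / 10000  (cm^2 to m^2)
Radius = DBH/2 = 27.0/2 = 13.5 cm
BA = pi * 13.5^2 / 10000
   = 572.5553 cm^2 / 10000
   = 0.0573 m^2

0.0573


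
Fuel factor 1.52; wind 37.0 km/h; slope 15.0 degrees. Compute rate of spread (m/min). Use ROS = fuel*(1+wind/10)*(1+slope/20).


Formula: ROS = fuel * (1 + wind/10) * (1 + slope/20)
Wind factor = 1 + 37.0/10 = 4.7
Slope factor = 1 + 15.0/20 = 1.75
ROS = 1.52 * 4.7 * 1.75 = 12.5 m/min

12.5


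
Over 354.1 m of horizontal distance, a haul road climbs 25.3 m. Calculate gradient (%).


Formula: Gradient = rise / run * 100
Gradient = 25.3 / 354.1 * 100 = 7.1%

7.1


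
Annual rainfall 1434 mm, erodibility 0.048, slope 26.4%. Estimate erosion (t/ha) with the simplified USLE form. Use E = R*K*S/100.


Formula: E = R * K * S / 100  (simplified USLE)
R * K = 1434 * 0.048 = 68.832
E = 68.832 * 26.4 / 100 = 18.17 t/ha

18.17


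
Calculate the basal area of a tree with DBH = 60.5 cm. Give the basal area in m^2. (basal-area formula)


Formula: BA = pi * (DBH/2)^2 / 10000  (cm^2 to m^2)
Radius = DBH/2 = 60.5/2 = 30.25 cm
BA = pi * 30.25^2 / 10000
   = 2874.7536 cm^2 / 10000
   = 0.2875 m^2

0.2875


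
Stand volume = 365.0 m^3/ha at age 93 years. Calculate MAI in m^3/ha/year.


Formula: MAI = Total Volume / Stand Age
MAI = 365.0 m^3/ha / 93 years
MAI = 3.92 m^3/ha/year

3.92


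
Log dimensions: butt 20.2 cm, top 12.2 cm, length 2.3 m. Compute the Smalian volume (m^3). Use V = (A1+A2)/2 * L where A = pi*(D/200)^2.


Smalian: V = (A1 + A2)/2 * L,  A = pi*(D/200)^2
A1 = pi*(20.2/200)^2 = 0.032047 m^2
A2 = pi*(12.2/200)^2 = 0.01169 m^2
V = (0.032047+0.01169)/2*2.3 = 0.0503 m^3

0.0503


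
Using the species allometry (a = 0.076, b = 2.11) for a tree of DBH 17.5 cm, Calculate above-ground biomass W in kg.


Formula: W = a * DBH^b  (allometric power law)
DBH^b = 17.5^2.11 = 419.5757
W = 0.076 * 419.5757 = 31.9 kg

31.9


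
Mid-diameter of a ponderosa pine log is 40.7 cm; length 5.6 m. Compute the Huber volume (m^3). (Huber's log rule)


Huber: V = Am * L,  Am = pi*(Dm/200)^2
Am = pi*(40.7/200)^2 = 0.1301 m^2
V = 0.1301*5.6 = 0.7286 m^3

0.7286


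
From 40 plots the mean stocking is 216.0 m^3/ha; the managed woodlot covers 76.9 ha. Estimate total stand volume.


Formula: Total Volume = Mean Volume per ha * Total Area
Total Volume = 216.0 m^3/ha * 76.9 ha
Total Volume = 16610 m^3

16610


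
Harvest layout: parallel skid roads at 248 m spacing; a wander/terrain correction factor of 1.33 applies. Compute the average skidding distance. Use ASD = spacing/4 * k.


Formula: ASD = (spacing / 4) * correction
Uncorrected distance = spacing / 4 = 248 / 4 = 62 m
ASD = 62 * 1.33 = 82 m

82


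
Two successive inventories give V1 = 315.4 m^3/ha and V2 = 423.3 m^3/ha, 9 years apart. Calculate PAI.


Formula: PAI = (V_T2 - V_T1) / (T2 - T1)
Volume increment = 423.3 - 315.4 = 107.9 m^3/ha
PAI = 107.9 / 9 = 11.99 m^3/ha/year

11.99


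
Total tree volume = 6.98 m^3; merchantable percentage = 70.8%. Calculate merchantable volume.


Formula: MV = V_total * (merchantable_pct / 100)
Merchantable fraction = 70.8% / 100 = 0.708
MV = 6.98 m^3 * 0.708 = 4.942 m^3

4.942


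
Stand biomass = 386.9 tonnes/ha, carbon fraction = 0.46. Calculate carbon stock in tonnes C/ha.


Formula: Carbon Stock = Biomass * Carbon Fraction
C = 386.9 t/ha * 0.46
C = 178.0 t C/ha

178.0


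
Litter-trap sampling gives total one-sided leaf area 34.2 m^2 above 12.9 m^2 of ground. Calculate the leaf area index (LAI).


Formula: LAI = total leaf area / ground area  (dimensionless)
LAI = 34.2 m^2 / 12.9 m^2
LAI = 2.65

2.65


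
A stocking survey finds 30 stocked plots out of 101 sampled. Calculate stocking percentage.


Formula: Stocking % = stocked plots / total plots * 100
Stocking = 30 / 101 * 100
Stocking = 0.297 * 100 = 29.7%

29.7


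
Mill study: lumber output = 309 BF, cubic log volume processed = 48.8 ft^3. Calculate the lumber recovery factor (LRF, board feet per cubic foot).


Formula: LRF = Lumber Output (BF) / Log Input (ft^3)
LRF = 309 BF / 48.8 ft^3
LRF = 6.33 BF/ft^3

6.33


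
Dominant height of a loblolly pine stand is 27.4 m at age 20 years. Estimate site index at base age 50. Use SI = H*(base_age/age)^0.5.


Formula: SI = H_dom * (base_age / age)^0.5
Age ratio = 50 / 20 = 2.5
sqrt(age_ratio) = 1.58114
SI = 27.4 * 1.58114 = 43.3 m

43.3


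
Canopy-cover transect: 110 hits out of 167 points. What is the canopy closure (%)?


Formula: Canopy closure = covered points / total points * 100
Closure = 110 / 167 * 100
Closure = 0.6587 * 100 = 65.9%

65.9


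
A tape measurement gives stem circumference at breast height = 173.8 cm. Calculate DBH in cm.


Formula: DBH = C / pi
DBH = 173.8 / pi
pi = 3.14159...
DBH = 55.3 cm

55.3


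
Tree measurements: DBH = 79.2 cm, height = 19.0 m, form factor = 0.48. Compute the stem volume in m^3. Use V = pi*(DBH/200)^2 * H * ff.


Formula: V = pi * (DBH/200)^2 * H * ff
Radius = DBH/200 = 79.2/200 = 0.396 m
Radius^2 = 0.396^2 = 0.156816 m^2
V = pi * 0.156816 * 19.0 * 0.48
V = 4.493 m^3

4.493


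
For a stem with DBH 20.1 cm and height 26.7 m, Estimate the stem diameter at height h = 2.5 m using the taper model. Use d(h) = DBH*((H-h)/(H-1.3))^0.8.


Taper: d(h) = DBH * ((H - h) / (H - 1.3))^0.8
Numerator = H - h = 26.7 - 2.5 = 24.2 m
Denominator = H - 1.3 = 26.7 - 1.3 = 25.4 m
Ratio = 24.2 / 25.4 = 0.95276
d = 20.1 * 0.95276^0.8 = 19.3 cm

19.3


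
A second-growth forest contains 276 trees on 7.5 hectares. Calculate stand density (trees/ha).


Formula: Stand Density = N_trees / Area_ha
Density = 276 trees / 7.5 ha
Density = 37 trees/ha

37


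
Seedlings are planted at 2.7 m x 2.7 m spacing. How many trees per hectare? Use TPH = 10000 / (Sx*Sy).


Formula: TPH = 10000 m^2/ha / (spacing_x * spacing_y)
Area per tree = 2.7 m * 2.7 m = 7.29 m^2
TPH = 10000 / 7.29 = 1372 trees/ha

1372


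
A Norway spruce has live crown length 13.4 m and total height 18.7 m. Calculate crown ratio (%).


Formula: Crown Ratio = (Crown Length / Total Height) * 100
CR = (13.4 m / 18.7 m) * 100
CR = 0.7166 * 100 = 71.7%

71.7


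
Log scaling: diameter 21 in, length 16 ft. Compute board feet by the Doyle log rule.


Doyle: BF = (D - 4)^2 * L / 16
Adjusted diameter = 21 - 4 = 17 in
(D-4)^2 = 17^2 = 289
BF = 289 * 16 / 16 = 289 BF

289


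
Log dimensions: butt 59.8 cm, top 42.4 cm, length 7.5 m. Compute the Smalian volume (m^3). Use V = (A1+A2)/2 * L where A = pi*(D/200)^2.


Smalian: V = (A1 + A2)/2 * L,  A = pi*(D/200)^2
A1 = pi*(59.8/200)^2 = 0.280862 m^2
A2 = pi*(42.4/200)^2 = 0.141196 m^2
V = (0.280862+0.141196)/2*7.5 = 1.5827 m^3

1.5827


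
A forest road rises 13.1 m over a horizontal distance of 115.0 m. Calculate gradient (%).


Formula: Gradient = rise / run * 100
Gradient = 13.1 / 115.0 * 100 = 11.4%

11.4


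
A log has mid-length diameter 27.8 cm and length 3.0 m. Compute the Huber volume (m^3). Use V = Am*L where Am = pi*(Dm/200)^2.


Huber: V = Am * L,  Am = pi*(Dm/200)^2
Am = pi*(27.8/200)^2 = 0.060699 m^2
V = 0.060699*3.0 = 0.1821 m^3

0.1821


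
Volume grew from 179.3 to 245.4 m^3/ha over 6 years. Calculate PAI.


Formula: PAI = (V_T2 - V_T1) / (T2 - T1)
Volume increment = 245.4 - 179.3 = 66.1 m^3/ha
PAI = 66.1 / 6 = 11.02 m^3/ha/year

11.02


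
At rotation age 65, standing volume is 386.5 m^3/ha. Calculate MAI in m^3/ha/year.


Formula: MAI = Total Volume / Stand Age
MAI = 386.5 m^3/ha / 65 years
MAI = 5.95 m^3/ha/year

5.95


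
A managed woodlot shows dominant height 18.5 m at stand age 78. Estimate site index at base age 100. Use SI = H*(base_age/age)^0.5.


Formula: SI = H_dom * (base_age / age)^0.5
Age ratio = 100 / 78 = 1.28205
sqrt(age_ratio) = 1.13228
SI = 18.5 * 1.13228 = 20.9 m

20.9


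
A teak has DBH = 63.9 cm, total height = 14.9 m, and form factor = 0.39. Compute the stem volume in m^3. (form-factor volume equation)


Formula: V = pi * (DBH/200)^2 * H * ff
Radius = DBH/200 = 63.9/200 = 0.3195 m
Radius^2 = 0.3195^2 = 0.10208025 m^2
V = pi * 0.10208025 * 14.9 * 0.39
V = 1.864 m^3

1.864


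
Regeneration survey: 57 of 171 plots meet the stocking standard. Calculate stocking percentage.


Formula: Stocking % = stocked plots / total plots * 100
Stocking = 57 / 171 * 100
Stocking = 0.3333 * 100 = 33.3%

33.3


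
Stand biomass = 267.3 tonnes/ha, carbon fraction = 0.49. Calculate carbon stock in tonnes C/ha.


Formula: Carbon Stock = Biomass * Carbon Fraction
C = 267.3 t/ha * 0.49
C = 131.0 t C/ha

131.0


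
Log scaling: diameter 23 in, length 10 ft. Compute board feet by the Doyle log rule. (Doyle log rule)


Doyle: BF = (D - 4)^2 * L / 16
Adjusted diameter = 23 - 4 = 19 in
(D-4)^2 = 19^2 = 361
BF = 361 * 10 / 16 = 226 BF

226


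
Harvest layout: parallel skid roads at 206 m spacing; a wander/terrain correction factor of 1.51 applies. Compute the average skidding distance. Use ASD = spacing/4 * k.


Formula: ASD = (spacing / 4) * correction
Uncorrected distance = spacing / 4 = 206 / 4 = 51.5 m
ASD = 51.5 * 1.51 = 78 m

78


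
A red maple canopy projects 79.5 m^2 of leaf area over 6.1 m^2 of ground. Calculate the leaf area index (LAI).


Formula: LAI = total leaf area / ground area  (dimensionless)
LAI = 79.5 m^2 / 6.1 m^2
LAI = 13.03

13.03


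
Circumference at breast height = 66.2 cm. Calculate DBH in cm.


Formula: DBH = C / pi
DBH = 66.2 / pi
pi = 3.14159...
DBH = 21.1 cm

21.1


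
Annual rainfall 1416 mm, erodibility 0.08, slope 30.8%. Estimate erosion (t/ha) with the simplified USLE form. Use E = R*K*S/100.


Formula: E = R * K * S / 100  (simplified USLE)
R * K = 1416 * 0.08 = 113.28
E = 113.28 * 30.8 / 100 = 34.89 t/ha

34.89


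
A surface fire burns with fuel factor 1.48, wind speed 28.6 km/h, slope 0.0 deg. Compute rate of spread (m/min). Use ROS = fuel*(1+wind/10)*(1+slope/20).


Formula: ROS = fuel * (1 + wind/10) * (1 + slope/20)
Wind factor = 1 + 28.6/10 = 3.86
Slope factor = 1 + 0.0/20 = 1.0
ROS = 1.48 * 3.86 * 1.0 = 5.71 m/min

5.71


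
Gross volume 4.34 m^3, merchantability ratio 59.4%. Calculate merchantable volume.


Formula: MV = V_total * (merchantable_pct / 100)
Merchantable fraction = 59.4% / 100 = 0.594
MV = 4.34 m^3 * 0.594 = 2.578 m^3

2.578


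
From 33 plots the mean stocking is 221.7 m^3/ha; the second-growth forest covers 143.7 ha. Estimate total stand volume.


Formula: Total Volume = Mean Volume per ha * Total Area
Total Volume = 221.7 m^3/ha * 143.7 ha
Total Volume = 31858 m^3

31858


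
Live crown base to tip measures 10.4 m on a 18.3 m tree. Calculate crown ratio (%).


Formula: Crown Ratio = (Crown Length / Total Height) * 100
CR = (10.4 m / 18.3 m) * 100
CR = 0.5683 * 100 = 56.8%

56.8


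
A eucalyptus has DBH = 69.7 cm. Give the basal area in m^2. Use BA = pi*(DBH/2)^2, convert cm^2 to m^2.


Formula: BA = pi * (DBH/2)^2 / 10000  (cm^2 to m^2)
Radius = DBH/2 = 69.7/2 = 34.85 cm
BA = pi * 34.85^2 / 10000
   = 3815.535 cm^2 / 10000
   = 0.3816 m^2

0.3816


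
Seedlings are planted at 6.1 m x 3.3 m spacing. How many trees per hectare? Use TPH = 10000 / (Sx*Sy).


Formula: TPH = 10000 m^2/ha / (spacing_x * spacing_y)
Area per tree = 6.1 m * 3.3 m = 20.13 m^2
TPH = 10000 / 20.13 = 497 trees/ha

497


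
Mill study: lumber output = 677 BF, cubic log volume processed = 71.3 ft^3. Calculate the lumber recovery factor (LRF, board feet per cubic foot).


Formula: LRF = Lumber Output (BF) / Log Input (ft^3)
LRF = 677 BF / 71.3 ft^3
LRF = 9.5 BF/ft^3

9.5


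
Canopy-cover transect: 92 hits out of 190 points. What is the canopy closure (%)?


Formula: Canopy closure = covered points / total points * 100
Closure = 92 / 190 * 100
Closure = 0.4842 * 100 = 48.4%

48.4


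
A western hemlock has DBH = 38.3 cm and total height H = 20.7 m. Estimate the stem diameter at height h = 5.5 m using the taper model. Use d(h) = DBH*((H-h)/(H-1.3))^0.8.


Taper: d(h) = DBH * ((H - h) / (H - 1.3))^0.8
Numerator = H - h = 20.7 - 5.5 = 15.2 m
Denominator = H - 1.3 = 20.7 - 1.3 = 19.4 m
Ratio = 15.2 / 19.4 = 0.78351
d = 38.3 * 0.78351^0.8 = 31.5 cm

31.5


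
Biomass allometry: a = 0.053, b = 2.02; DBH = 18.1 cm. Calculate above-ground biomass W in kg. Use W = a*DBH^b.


Formula: W = a * DBH^b  (allometric power law)
DBH^b = 18.1^2.02 = 347.1448
W = 0.053 * 347.1448 = 18.4 kg

18.4


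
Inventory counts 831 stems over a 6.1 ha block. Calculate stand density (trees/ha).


Formula: Stand Density = N_trees / Area_ha
Density = 831 trees / 6.1 ha
Density = 136 trees/ha

136


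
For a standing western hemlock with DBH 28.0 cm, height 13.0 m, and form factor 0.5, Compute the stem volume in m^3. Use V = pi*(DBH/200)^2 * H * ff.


Formula: V = pi * (DBH/200)^2 * H * ff
Radius = DBH/200 = 28.0/200 = 0.14 m
Radius^2 = 0.14^2 = 0.0196 m^2
V = pi * 0.0196 * 13.0 * 0.5
V = 0.4 m^3

0.4


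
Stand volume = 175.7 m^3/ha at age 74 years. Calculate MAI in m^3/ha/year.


Formula: MAI = Total Volume / Stand Age
MAI = 175.7 m^3/ha / 74 years
MAI = 2.37 m^3/ha/year

2.37


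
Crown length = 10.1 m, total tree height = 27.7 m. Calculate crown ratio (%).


Formula: Crown Ratio = (Crown Length / Total Height) * 100
CR = (10.1 m / 27.7 m) * 100
CR = 0.3646 * 100 = 36.5%

36.5


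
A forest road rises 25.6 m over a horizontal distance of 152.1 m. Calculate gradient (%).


Formula: Gradient = rise / run * 100
Gradient = 25.6 / 152.1 * 100 = 16.8%

16.8


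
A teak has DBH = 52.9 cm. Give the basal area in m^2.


Formula: BA = pi * (DBH/2)^2 / 10000  (cm^2 to m^2)
Radius = DBH/2 = 52.9/2 = 26.45 cm
BA = pi * 26.45^2 / 10000
   = 2197.8661 cm^2 / 10000
   = 0.2198 m^2

0.2198


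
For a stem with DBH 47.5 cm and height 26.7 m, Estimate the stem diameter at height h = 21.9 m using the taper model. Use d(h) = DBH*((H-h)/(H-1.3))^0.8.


Taper: d(h) = DBH * ((H - h) / (H - 1.3))^0.8
Numerator = H - h = 26.7 - 21.9 = 4.8 m
Denominator = H - 1.3 = 26.7 - 1.3 = 25.4 m
Ratio = 4.8 / 25.4 = 0.18898
d = 47.5 * 0.18898^0.8 = 12.5 cm

12.5


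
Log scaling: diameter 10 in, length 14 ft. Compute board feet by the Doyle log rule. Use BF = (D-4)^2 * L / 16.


Doyle: BF = (D - 4)^2 * L / 16
Adjusted diameter = 10 - 4 = 6 in
(D-4)^2 = 6^2 = 36
BF = 36 * 14 / 16 = 32 BF

32


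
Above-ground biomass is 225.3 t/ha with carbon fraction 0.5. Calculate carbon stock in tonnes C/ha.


Formula: Carbon Stock = Biomass * Carbon Fraction
C = 225.3 t/ha * 0.5
C = 112.7 t C/ha

112.7


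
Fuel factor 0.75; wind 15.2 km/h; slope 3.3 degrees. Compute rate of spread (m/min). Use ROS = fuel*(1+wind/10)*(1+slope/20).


Formula: ROS = fuel * (1 + wind/10) * (1 + slope/20)
Wind factor = 1 + 15.2/10 = 2.52
Slope factor = 1 + 3.3/20 = 1.165
ROS = 0.75 * 2.52 * 1.165 = 2.2 m/min

2.2


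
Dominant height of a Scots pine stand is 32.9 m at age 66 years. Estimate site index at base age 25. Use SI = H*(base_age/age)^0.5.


Formula: SI = H_dom * (base_age / age)^0.5
Age ratio = 25 / 66 = 0.37879
sqrt(age_ratio) = 0.61546
SI = 32.9 * 0.61546 = 20.2 m

20.2


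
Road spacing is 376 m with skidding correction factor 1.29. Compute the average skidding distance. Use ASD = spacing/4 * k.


Formula: ASD = (spacing / 4) * correction
Uncorrected distance = spacing / 4 = 376 / 4 = 94 m
ASD = 94 * 1.29 = 121 m

121


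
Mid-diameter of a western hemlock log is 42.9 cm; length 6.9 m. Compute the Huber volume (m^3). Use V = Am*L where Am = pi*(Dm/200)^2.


Huber: V = Am * L,  Am = pi*(Dm/200)^2
Am = pi*(42.9/200)^2 = 0.144545 m^2
V = 0.144545*6.9 = 0.9974 m^3

0.9974


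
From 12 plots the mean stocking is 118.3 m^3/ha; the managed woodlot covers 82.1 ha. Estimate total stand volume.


Formula: Total Volume = Mean Volume per ha * Total Area
Total Volume = 118.3 m^3/ha * 82.1 ha
Total Volume = 9712 m^3

9712


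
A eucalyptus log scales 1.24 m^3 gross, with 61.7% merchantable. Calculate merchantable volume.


Formula: MV = V_total * (merchantable_pct / 100)
Merchantable fraction = 61.7% / 100 = 0.617
MV = 1.24 m^3 * 0.617 = 0.765 m^3

0.765


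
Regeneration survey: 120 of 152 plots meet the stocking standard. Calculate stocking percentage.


Formula: Stocking % = stocked plots / total plots * 100
Stocking = 120 / 152 * 100
Stocking = 0.7895 * 100 = 78.9%

78.9


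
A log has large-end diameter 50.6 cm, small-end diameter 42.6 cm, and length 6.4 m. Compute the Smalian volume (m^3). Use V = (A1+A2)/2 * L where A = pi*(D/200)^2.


Smalian: V = (A1 + A2)/2 * L,  A = pi*(D/200)^2
A1 = pi*(50.6/200)^2 = 0.20109 m^2
A2 = pi*(42.6/200)^2 = 0.142531 m^2
V = (0.20109+0.142531)/2*6.4 = 1.0996 m^3

1.0996


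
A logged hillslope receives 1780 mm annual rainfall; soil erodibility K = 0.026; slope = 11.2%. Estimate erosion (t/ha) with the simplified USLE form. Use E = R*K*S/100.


Formula: E = R * K * S / 100  (simplified USLE)
R * K = 1780 * 0.026 = 46.28
E = 46.28 * 11.2 / 100 = 5.18 t/ha

5.18


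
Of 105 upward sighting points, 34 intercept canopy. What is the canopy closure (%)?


Formula: Canopy closure = covered points / total points * 100
Closure = 34 / 105 * 100
Closure = 0.3238 * 100 = 32.4%

32.4


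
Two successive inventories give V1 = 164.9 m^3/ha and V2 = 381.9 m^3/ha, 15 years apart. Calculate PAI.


Formula: PAI = (V_T2 - V_T1) / (T2 - T1)
Volume increment = 381.9 - 164.9 = 217.0 m^3/ha
PAI = 217.0 / 15 = 14.47 m^3/ha/year

14.47


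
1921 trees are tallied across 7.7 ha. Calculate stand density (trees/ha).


Formula: Stand Density = N_trees / Area_ha
Density = 1921 trees / 7.7 ha
Density = 249 trees/ha

249


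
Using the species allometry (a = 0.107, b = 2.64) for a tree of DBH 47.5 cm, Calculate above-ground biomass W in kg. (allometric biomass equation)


Formula: W = a * DBH^b  (allometric power law)
DBH^b = 47.5^2.64 = 26697.5328
W = 0.107 * 26697.5328 = 2856.6 kg

2856.6


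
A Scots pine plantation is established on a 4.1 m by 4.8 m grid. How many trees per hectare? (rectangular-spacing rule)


Formula: TPH = 10000 m^2/ha / (spacing_x * spacing_y)
Area per tree = 4.1 m * 4.8 m = 19.68 m^2
TPH = 10000 / 19.68 = 508 trees/ha

508


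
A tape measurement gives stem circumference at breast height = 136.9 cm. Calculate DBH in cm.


Formula: DBH = C / pi
DBH = 136.9 / pi
pi = 3.14159...
DBH = 43.6 cm

43.6


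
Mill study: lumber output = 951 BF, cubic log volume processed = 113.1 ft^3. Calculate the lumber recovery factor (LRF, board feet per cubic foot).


Formula: LRF = Lumber Output (BF) / Log Input (ft^3)
LRF = 951 BF / 113.1 ft^3
LRF = 8.41 BF/ft^3

8.41


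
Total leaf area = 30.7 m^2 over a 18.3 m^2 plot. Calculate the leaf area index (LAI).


Formula: LAI = total leaf area / ground area  (dimensionless)
LAI = 30.7 m^2 / 18.3 m^2
LAI = 1.68

1.68


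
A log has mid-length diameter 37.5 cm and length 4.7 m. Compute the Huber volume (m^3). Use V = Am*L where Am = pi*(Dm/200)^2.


Huber: V = Am * L,  Am = pi*(Dm/200)^2
Am = pi*(37.5/200)^2 = 0.110447 m^2
V = 0.110447*4.7 = 0.5191 m^3

0.5191


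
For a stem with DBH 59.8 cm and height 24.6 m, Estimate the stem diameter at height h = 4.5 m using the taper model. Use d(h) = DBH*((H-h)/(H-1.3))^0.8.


Taper: d(h) = DBH * ((H - h) / (H - 1.3))^0.8
Numerator = H - h = 24.6 - 4.5 = 20.1 m
Denominator = H - 1.3 = 24.6 - 1.3 = 23.3 m
Ratio = 20.1 / 23.3 = 0.86266
d = 59.8 * 0.86266^0.8 = 53.1 cm

53.1


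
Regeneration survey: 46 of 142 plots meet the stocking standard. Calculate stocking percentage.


Formula: Stocking % = stocked plots / total plots * 100
Stocking = 46 / 142 * 100
Stocking = 0.3239 * 100 = 32.4%

32.4


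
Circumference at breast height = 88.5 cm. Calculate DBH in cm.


Formula: DBH = C / pi
DBH = 88.5 / pi
pi = 3.14159...
DBH = 28.2 cm

28.2


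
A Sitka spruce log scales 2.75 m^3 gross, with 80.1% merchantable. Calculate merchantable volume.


Formula: MV = V_total * (merchantable_pct / 100)
Merchantable fraction = 80.1% / 100 = 0.801
MV = 2.75 m^3 * 0.801 = 2.203 m^3

2.203


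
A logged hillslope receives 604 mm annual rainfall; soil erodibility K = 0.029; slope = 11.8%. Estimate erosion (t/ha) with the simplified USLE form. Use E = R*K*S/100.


Formula: E = R * K * S / 100  (simplified USLE)
R * K = 604 * 0.029 = 17.516
E = 17.516 * 11.8 / 100 = 2.07 t/ha

2.07


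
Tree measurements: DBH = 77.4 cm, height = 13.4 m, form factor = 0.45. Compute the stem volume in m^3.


Formula: V = pi * (DBH/200)^2 * H * ff
Radius = DBH/200 = 77.4/200 = 0.387 m
Radius^2 = 0.387^2 = 0.149769 m^2
V = pi * 0.149769 * 13.4 * 0.45
V = 2.837 m^3

2.837


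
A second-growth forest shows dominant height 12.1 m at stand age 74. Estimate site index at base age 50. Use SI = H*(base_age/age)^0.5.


Formula: SI = H_dom * (base_age / age)^0.5
Age ratio = 50 / 74 = 0.67568
sqrt(age_ratio) = 0.82199
SI = 12.1 * 0.82199 = 9.9 m

9.9


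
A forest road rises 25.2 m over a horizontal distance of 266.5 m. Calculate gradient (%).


Formula: Gradient = rise / run * 100
Gradient = 25.2 / 266.5 * 100 = 9.5%

9.5


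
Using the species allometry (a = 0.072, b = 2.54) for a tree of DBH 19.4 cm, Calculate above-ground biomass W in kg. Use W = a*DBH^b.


Formula: W = a * DBH^b  (allometric power law)
DBH^b = 19.4^2.54 = 1866.4501
W = 0.072 * 1866.4501 = 134.4 kg

134.4


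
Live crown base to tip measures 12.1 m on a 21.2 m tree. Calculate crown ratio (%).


Formula: Crown Ratio = (Crown Length / Total Height) * 100
CR = (12.1 m / 21.2 m) * 100
CR = 0.5708 * 100 = 57.1%

57.1


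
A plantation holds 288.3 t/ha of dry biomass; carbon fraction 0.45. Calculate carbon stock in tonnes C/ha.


Formula: Carbon Stock = Biomass * Carbon Fraction
C = 288.3 t/ha * 0.45
C = 129.7 t C/ha

129.7


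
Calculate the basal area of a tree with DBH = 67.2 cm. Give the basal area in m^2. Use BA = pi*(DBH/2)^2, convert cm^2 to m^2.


Formula: BA = pi * (DBH/2)^2 / 10000  (cm^2 to m^2)
Radius = DBH/2 = 67.2/2 = 33.6 cm
BA = pi * 33.6^2 / 10000
   = 3546.7324 cm^2 / 10000
   = 0.3547 m^2

0.3547


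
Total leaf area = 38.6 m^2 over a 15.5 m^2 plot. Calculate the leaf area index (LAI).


Formula: LAI = total leaf area / ground area  (dimensionless)
LAI = 38.6 m^2 / 15.5 m^2
LAI = 2.49

2.49


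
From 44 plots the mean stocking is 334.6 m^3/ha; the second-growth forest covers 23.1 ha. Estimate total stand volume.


Formula: Total Volume = Mean Volume per ha * Total Area
Total Volume = 334.6 m^3/ha * 23.1 ha
Total Volume = 7729 m^3

7729


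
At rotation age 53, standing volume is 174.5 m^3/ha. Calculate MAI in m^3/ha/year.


Formula: MAI = Total Volume / Stand Age
MAI = 174.5 m^3/ha / 53 years
MAI = 3.29 m^3/ha/year

3.29


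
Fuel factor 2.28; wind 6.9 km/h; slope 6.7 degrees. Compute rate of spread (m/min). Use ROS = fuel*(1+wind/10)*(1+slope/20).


Formula: ROS = fuel * (1 + wind/10) * (1 + slope/20)
Wind factor = 1 + 6.9/10 = 1.69
Slope factor = 1 + 6.7/20 = 1.335
ROS = 2.28 * 1.69 * 1.335 = 5.14 m/min

5.14


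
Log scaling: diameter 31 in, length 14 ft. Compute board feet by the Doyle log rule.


Doyle: BF = (D - 4)^2 * L / 16
Adjusted diameter = 31 - 4 = 27 in
(D-4)^2 = 27^2 = 729
BF = 729 * 14 / 16 = 638 BF

638


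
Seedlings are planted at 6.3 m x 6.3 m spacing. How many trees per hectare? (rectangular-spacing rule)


Formula: TPH = 10000 m^2/ha / (spacing_x * spacing_y)
Area per tree = 6.3 m * 6.3 m = 39.69 m^2
TPH = 10000 / 39.69 = 252 trees/ha

252


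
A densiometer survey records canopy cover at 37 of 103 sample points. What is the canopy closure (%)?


Formula: Canopy closure = covered points / total points * 100
Closure = 37 / 103 * 100
Closure = 0.3592 * 100 = 35.9%

35.9


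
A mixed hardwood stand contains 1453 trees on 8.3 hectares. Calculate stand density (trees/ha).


Formula: Stand Density = N_trees / Area_ha
Density = 1453 trees / 8.3 ha
Density = 175 trees/ha

175


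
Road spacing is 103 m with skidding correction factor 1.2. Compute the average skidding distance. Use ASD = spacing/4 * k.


Formula: ASD = (spacing / 4) * correction
Uncorrected distance = spacing / 4 = 103 / 4 = 25.75 m
ASD = 25.75 * 1.2 = 31 m

31


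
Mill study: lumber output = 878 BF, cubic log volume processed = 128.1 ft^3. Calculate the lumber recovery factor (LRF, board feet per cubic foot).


Formula: LRF = Lumber Output (BF) / Log Input (ft^3)
LRF = 878 BF / 128.1 ft^3
LRF = 6.85 BF/ft^3

6.85


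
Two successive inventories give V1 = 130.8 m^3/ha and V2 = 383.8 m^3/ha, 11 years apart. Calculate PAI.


Formula: PAI = (V_T2 - V_T1) / (T2 - T1)
Volume increment = 383.8 - 130.8 = 253.0 m^3/ha
PAI = 253.0 / 11 = 23.0 m^3/ha/year

23.0


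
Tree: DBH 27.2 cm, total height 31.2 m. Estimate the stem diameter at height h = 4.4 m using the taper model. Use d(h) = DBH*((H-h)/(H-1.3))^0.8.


Taper: d(h) = DBH * ((H - h) / (H - 1.3))^0.8
Numerator = H - h = 31.2 - 4.4 = 26.8 m
Denominator = H - 1.3 = 31.2 - 1.3 = 29.9 m
Ratio = 26.8 / 29.9 = 0.89632
d = 27.2 * 0.89632^0.8 = 24.9 cm

24.9


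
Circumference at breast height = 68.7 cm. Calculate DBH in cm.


Formula: DBH = C / pi
DBH = 68.7 / pi
pi = 3.14159...
DBH = 21.9 cm

21.9


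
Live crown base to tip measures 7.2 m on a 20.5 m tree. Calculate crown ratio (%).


Formula: Crown Ratio = (Crown Length / Total Height) * 100
CR = (7.2 m / 20.5 m) * 100
CR = 0.3512 * 100 = 35.1%

35.1


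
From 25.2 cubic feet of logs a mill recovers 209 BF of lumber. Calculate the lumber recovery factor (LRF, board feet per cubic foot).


Formula: LRF = Lumber Output (BF) / Log Input (ft^3)
LRF = 209 BF / 25.2 ft^3
LRF = 8.29 BF/ft^3

8.29


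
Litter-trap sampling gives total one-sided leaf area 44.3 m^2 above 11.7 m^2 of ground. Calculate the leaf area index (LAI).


Formula: LAI = total leaf area / ground area  (dimensionless)
LAI = 44.3 m^2 / 11.7 m^2
LAI = 3.79

3.79


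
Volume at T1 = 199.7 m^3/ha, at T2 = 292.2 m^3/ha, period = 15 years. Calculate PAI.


Formula: PAI = (V_T2 - V_T1) / (T2 - T1)
Volume increment = 292.2 - 199.7 = 92.5 m^3/ha
PAI = 92.5 / 15 = 6.17 m^3/ha/year

6.17


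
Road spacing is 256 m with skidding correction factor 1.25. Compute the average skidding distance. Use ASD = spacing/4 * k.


Formula: ASD = (spacing / 4) * correction
Uncorrected distance = spacing / 4 = 256 / 4 = 64 m
ASD = 64 * 1.25 = 80 m

80


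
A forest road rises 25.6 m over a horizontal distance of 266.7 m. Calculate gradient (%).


Formula: Gradient = rise / run * 100
Gradient = 25.6 / 266.7 * 100 = 9.6%

9.6


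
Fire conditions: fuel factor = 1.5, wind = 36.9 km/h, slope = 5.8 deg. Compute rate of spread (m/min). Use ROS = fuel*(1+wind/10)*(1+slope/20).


Formula: ROS = fuel * (1 + wind/10) * (1 + slope/20)
Wind factor = 1 + 36.9/10 = 4.69
Slope factor = 1 + 5.8/20 = 1.29
ROS = 1.5 * 4.69 * 1.29 = 9.08 m/min

9.08


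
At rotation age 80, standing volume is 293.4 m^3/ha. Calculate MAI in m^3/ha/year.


Formula: MAI = Total Volume / Stand Age
MAI = 293.4 m^3/ha / 80 years
MAI = 3.67 m^3/ha/year

3.67


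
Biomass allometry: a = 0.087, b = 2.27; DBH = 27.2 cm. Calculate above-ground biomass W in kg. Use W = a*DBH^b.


Formula: W = a * DBH^b  (allometric power law)
DBH^b = 27.2^2.27 = 1804.9759
W = 0.087 * 1804.9759 = 157.0 kg

157.0


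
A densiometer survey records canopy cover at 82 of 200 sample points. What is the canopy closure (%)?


Formula: Canopy closure = covered points / total points * 100
Closure = 82 / 200 * 100
Closure = 0.41 * 100 = 41.0%

41.0


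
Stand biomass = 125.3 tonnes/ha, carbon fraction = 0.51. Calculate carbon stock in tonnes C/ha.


Formula: Carbon Stock = Biomass * Carbon Fraction
C = 125.3 t/ha * 0.51
C = 63.9 t C/ha

63.9


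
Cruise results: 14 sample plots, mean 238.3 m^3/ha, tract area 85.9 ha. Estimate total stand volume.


Formula: Total Volume = Mean Volume per ha * Total Area
Total Volume = 238.3 m^3/ha * 85.9 ha
Total Volume = 20470 m^3

20470


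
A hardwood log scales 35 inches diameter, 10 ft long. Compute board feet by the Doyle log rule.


Doyle: BF = (D - 4)^2 * L / 16
Adjusted diameter = 35 - 4 = 31 in
(D-4)^2 = 31^2 = 961
BF = 961 * 10 / 16 = 601 BF

601


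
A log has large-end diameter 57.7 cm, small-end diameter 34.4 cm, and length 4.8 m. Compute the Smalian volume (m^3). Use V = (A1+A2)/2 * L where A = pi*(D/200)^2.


Smalian: V = (A1 + A2)/2 * L,  A = pi*(D/200)^2
A1 = pi*(57.7/200)^2 = 0.261482 m^2
A2 = pi*(34.4/200)^2 = 0.092941 m^2
V = (0.261482+0.092941)/2*4.8 = 0.8506 m^3

0.8506


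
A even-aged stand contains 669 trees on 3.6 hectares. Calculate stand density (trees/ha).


Formula: Stand Density = N_trees / Area_ha
Density = 669 trees / 3.6 ha
Density = 186 trees/ha

186


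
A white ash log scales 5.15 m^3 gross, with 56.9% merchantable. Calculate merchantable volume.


Formula: MV = V_total * (merchantable_pct / 100)
Merchantable fraction = 56.9% / 100 = 0.569
MV = 5.15 m^3 * 0.569 = 2.93 m^3

2.93


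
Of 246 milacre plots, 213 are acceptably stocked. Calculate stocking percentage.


Formula: Stocking % = stocked plots / total plots * 100
Stocking = 213 / 246 * 100
Stocking = 0.8659 * 100 = 86.6%

86.6


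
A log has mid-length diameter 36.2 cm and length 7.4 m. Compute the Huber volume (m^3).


Huber: V = Am * L,  Am = pi*(Dm/200)^2
Am = pi*(36.2/200)^2 = 0.102922 m^2
V = 0.102922*7.4 = 0.7616 m^3

0.7616


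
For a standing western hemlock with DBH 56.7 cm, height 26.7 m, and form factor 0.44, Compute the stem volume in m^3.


Formula: V = pi * (DBH/200)^2 * H * ff
Radius = DBH/200 = 56.7/200 = 0.2835 m
Radius^2 = 0.2835^2 = 0.08037225 m^2
V = pi * 0.08037225 * 26.7 * 0.44
V = 2.966 m^3

2.966


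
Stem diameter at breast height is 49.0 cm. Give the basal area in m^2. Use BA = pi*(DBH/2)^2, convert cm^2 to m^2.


Formula: BA = pi * (DBH/2)^2 / 10000  (cm^2 to m^2)
Radius = DBH/2 = 49.0/2 = 24.5 cm
BA = pi * 24.5^2 / 10000
   = 1885.741 cm^2 / 10000
   = 0.1886 m^2

0.1886


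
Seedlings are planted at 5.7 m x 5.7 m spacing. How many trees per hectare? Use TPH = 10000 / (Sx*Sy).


Formula: TPH = 10000 m^2/ha / (spacing_x * spacing_y)
Area per tree = 5.7 m * 5.7 m = 32.49 m^2
TPH = 10000 / 32.49 = 308 trees/ha

308


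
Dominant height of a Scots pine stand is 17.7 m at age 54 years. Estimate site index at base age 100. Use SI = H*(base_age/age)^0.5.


Formula: SI = H_dom * (base_age / age)^0.5
Age ratio = 100 / 54 = 1.85185
sqrt(age_ratio) = 1.36083
SI = 17.7 * 1.36083 = 24.1 m

24.1


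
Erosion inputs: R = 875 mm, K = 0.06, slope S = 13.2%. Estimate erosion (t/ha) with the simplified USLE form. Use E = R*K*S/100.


Formula: E = R * K * S / 100  (simplified USLE)
R * K = 875 * 0.06 = 52.5
E = 52.5 * 13.2 / 100 = 6.93 t/ha

6.93


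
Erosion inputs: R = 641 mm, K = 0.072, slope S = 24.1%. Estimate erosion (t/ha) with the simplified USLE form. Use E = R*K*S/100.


Formula: E = R * K * S / 100  (simplified USLE)
R * K = 641 * 0.072 = 46.152
E = 46.152 * 24.1 / 100 = 11.12 t/ha

11.12


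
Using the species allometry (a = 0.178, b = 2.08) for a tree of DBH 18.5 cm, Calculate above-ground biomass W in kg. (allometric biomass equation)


Formula: W = a * DBH^b  (allometric power law)
DBH^b = 18.5^2.08 = 432.2323
W = 0.178 * 432.2323 = 76.9 kg

76.9


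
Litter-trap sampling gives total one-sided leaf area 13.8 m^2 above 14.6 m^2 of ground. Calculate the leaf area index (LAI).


Formula: LAI = total leaf area / ground area  (dimensionless)
LAI = 13.8 m^2 / 14.6 m^2
LAI = 0.95

0.95


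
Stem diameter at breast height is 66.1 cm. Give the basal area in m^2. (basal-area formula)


Formula: BA = pi * (DBH/2)^2 / 10000  (cm^2 to m^2)
Radius = DBH/2 = 66.1/2 = 33.05 cm
BA = pi * 33.05^2 / 10000
   = 3431.5695 cm^2 / 10000
   = 0.3432 m^2

0.3432


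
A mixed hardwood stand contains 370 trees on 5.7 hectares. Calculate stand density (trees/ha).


Formula: Stand Density = N_trees / Area_ha
Density = 370 trees / 5.7 ha
Density = 65 trees/ha

65


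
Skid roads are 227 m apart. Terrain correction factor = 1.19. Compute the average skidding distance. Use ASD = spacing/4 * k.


Formula: ASD = (spacing / 4) * correction
Uncorrected distance = spacing / 4 = 227 / 4 = 56.75 m
ASD = 56.75 * 1.19 = 68 m

68


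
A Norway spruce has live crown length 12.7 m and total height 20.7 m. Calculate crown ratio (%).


Formula: Crown Ratio = (Crown Length / Total Height) * 100
CR = (12.7 m / 20.7 m) * 100
CR = 0.6135 * 100 = 61.4%

61.4


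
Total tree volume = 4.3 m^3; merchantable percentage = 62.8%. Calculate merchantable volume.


Formula: MV = V_total * (merchantable_pct / 100)
Merchantable fraction = 62.8% / 100 = 0.628
MV = 4.3 m^3 * 0.628 = 2.7 m^3

2.7


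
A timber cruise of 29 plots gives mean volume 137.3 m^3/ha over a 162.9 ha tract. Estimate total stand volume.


Formula: Total Volume = Mean Volume per ha * Total Area
Total Volume = 137.3 m^3/ha * 162.9 ha
Total Volume = 22366 m^3

22366


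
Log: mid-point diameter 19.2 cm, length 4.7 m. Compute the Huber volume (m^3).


Huber: V = Am * L,  Am = pi*(Dm/200)^2
Am = pi*(19.2/200)^2 = 0.028953 m^2
V = 0.028953*4.7 = 0.1361 m^3

0.1361


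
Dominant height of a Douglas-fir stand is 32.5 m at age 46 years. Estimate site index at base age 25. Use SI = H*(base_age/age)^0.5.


Formula: SI = H_dom * (base_age / age)^0.5
Age ratio = 25 / 46 = 0.54348
sqrt(age_ratio) = 0.73721
SI = 32.5 * 0.73721 = 24.0 m

24.0


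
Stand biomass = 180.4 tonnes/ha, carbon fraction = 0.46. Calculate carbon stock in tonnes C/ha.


Formula: Carbon Stock = Biomass * Carbon Fraction
C = 180.4 t/ha * 0.46
C = 83.0 t C/ha

83.0


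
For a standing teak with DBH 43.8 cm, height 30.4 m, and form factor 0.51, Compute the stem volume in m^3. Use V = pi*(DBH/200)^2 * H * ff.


Formula: V = pi * (DBH/200)^2 * H * ff
Radius = DBH/200 = 43.8/200 = 0.219 m
Radius^2 = 0.219^2 = 0.047961 m^2
V = pi * 0.047961 * 30.4 * 0.51
V = 2.336 m^3

2.336


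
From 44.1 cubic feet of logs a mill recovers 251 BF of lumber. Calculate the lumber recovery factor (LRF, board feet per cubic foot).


Formula: LRF = Lumber Output (BF) / Log Input (ft^3)
LRF = 251 BF / 44.1 ft^3
LRF = 5.69 BF/ft^3

5.69
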